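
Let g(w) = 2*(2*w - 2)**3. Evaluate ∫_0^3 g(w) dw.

60

Let u = 2*w - 2, so du = 2 dw. When w = 0, u = -2; when w = 3, u = 4.
The integral becomes ∫ u**3 du from -2 to 4, with antiderivative u**4/4.
Back in w: F(w) = (2*w - 2)**4/4.
Then F(3) - F(0) = (64) - (4) = 60.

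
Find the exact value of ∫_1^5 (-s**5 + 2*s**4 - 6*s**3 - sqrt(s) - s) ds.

-34526/15 - 10*sqrt(5)/3

By the power rule, an antiderivative is F(s) = -s**6/6 + 2*s**5/5 - 3*s**4/2 - 2*s**(3/2)/3 - s**2/2.
Then F(5) - F(1) = (-13825/6 - 10*sqrt(5)/3) - (-73/30) = -34526/15 - 10*sqrt(5)/3.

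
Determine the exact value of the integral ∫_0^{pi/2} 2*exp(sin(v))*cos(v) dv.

-2 + 2*E

Let u = sin(v), so du = cos(v) dv. When v = 0, u = 0; when v = pi/2, u = 1.
The integral becomes 2·∫ exp(u) du from 0 to 1, with antiderivative 2*exp(u).
Back in v: F(v) = 2*exp(sin(v)).
Then F(pi/2) - F(0) = (2*E) - (2) = -2 + 2*E.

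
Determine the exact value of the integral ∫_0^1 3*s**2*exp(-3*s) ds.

2/9 - 17*exp(-3)/9

Integrate by parts twice (u = s^2, dv = 3*exp(-3*s) ds).
An antiderivative is F(s) = (-9*s**2 - 6*s - 2)*exp(-3*s)/9.
Then F(1) - F(0) = (-17*exp(-3)/9) - (-2/9) = 2/9 - 17*exp(-3)/9.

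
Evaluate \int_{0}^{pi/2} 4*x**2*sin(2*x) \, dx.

-2 + pi**2/2

Integrate by parts twice (u = x^2, dv = 4*sin(2*x) dx).
An antiderivative is F(x) = -2*x**2*cos(2*x) + 2*x*sin(2*x) + cos(2*x).
Then F(pi/2) - F(0) = (-1 + pi**2/2) - (1) = -2 + pi**2/2.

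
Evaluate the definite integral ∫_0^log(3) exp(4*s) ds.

Let u = exp(s), so du = exp(s) ds. When s = 0, u = 1; when s = log(3), u = 3.
The integral becomes ∫ u**3 du from 1 to 3, with antiderivative u**4/4.
Back in s: F(s) = exp(4*s)/4.
Then F(log(3)) - F(0) = (81/4) - (1/4) = 20.

20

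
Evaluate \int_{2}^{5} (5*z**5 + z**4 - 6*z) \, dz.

By the power rule, an antiderivative is F(z) = 5*z**6/6 + z**5/5 - 3*z**2.
Then F(5) - F(2) = (81425/6) - (716/15) = 135231/10.

135231/10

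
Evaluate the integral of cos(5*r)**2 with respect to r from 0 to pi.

Use the identity cos^2(5*r) = (1 + cos(10*r))/2.
An antiderivative is F(r) = r/2 + sin(10*r)/20.
Then F(pi) - F(0) = (pi/2) - (0) = pi/2.

pi/2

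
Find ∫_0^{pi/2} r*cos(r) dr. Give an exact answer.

-1 + pi/2

Integrate by parts once (u = r, dv = cos(r) dr).
An antiderivative is F(r) = r*sin(r) + cos(r).
Then F(pi/2) - F(0) = (pi/2) - (1) = -1 + pi/2.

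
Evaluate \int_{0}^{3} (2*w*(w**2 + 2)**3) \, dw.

14625/4

Let u = w**2 + 2, so du = 2*w dw. When w = 0, u = 2; when w = 3, u = 11.
The integral becomes ∫ u**3 du from 2 to 11, with antiderivative u**4/4.
Back in w: F(w) = (w**2 + 2)**4/4.
Then F(3) - F(0) = (14641/4) - (4) = 14625/4.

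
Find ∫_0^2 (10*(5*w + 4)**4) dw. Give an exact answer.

Let u = 5*w + 4, so du = 5 dw. When w = 0, u = 4; when w = 2, u = 14.
The integral becomes 2·∫ u**4 du from 4 to 14, with antiderivative 2*u**5/5.
Back in w: F(w) = 2*(5*w + 4)**5/5.
Then F(2) - F(0) = (1075648/5) - (2048/5) = 214720.

214720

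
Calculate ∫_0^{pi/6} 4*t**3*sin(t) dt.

-12 - sqrt(3)*pi**3/108 + pi**2/6 + 2*sqrt(3)*pi

Integrate by parts 3 times (u = t^3, dv = 4*sin(t) dt).
An antiderivative is F(t) = -4*t**3*cos(t) + 12*t**2*sin(t) + 24*t*cos(t) - 24*sin(t).
Then F(pi/6) - F(0) = (-12 - sqrt(3)*pi**3/108 + pi**2/6 + 2*sqrt(3)*pi) - (0) = -12 - sqrt(3)*pi**3/108 + pi**2/6 + 2*sqrt(3)*pi.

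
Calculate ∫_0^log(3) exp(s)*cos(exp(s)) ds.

Let u = exp(s), so du = exp(s) ds. When s = 0, u = 1; when s = log(3), u = 3.
The integral becomes ∫ cos(u) du from 1 to 3, with antiderivative sin(u).
Back in s: F(s) = sin(exp(s)).
Then F(log(3)) - F(0) = (sin(3)) - (sin(1)) = -sin(1) + sin(3).

-sin(1) + sin(3)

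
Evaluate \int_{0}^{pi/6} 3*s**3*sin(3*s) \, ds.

Integrate by parts 3 times (u = s^3, dv = 3*sin(3*s) ds).
An antiderivative is F(s) = -s**3*cos(3*s) + s**2*sin(3*s) + 2*s*cos(3*s)/3 - 2*sin(3*s)/9.
Then F(pi/6) - F(0) = (-2/9 + pi**2/36) - (0) = -2/9 + pi**2/36.

-2/9 + pi**2/36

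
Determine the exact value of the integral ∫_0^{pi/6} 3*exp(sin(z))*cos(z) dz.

Let u = sin(z), so du = cos(z) dz. When z = 0, u = 0; when z = pi/6, u = 1/2.
The integral becomes 3·∫ exp(u) du from 0 to 1/2, with antiderivative 3*exp(u).
Back in z: F(z) = 3*exp(sin(z)).
Then F(pi/6) - F(0) = (3*exp(1/2)) - (3) = -3 + 3*exp(1/2).

-3 + 3*exp(1/2)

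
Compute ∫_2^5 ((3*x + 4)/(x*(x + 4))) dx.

log(45/8)

Factor the denominator: x**2 + 4*x = (x + 4)x.
Partial fractions: (3*x + 4)/(x*(x + 4)) = 2/(x + 4) + 1/x.
An antiderivative is F(x) = log(x) + 2*log(x + 4).
Then F(5) - F(2) = (log(5) + 4*log(3)) - (log(72)) = log(45/8).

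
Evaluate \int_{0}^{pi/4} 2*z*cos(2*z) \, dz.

Integrate by parts once (u = z, dv = 2*cos(2*z) dz).
An antiderivative is F(z) = z*sin(2*z) + cos(2*z)/2.
Then F(pi/4) - F(0) = (pi/4) - (1/2) = -1/2 + pi/4.

-1/2 + pi/4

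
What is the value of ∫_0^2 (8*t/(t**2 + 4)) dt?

log(16)

Let u = t**2 + 4, so du = 2*t dt. When t = 0, u = 4; when t = 2, u = 8.
The integral becomes 4·∫ 1/u du from 4 to 8, with antiderivative 4*log(u).
Back in t: F(t) = 4*log(t**2 + 4).
Then F(2) - F(0) = (12*log(2)) - (8*log(2)) = log(16).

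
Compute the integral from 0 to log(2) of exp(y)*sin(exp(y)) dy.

Let u = exp(y), so du = exp(y) dy. When y = 0, u = 1; when y = log(2), u = 2.
The integral becomes ∫ sin(u) du from 1 to 2, with antiderivative -cos(u).
Back in y: F(y) = -cos(exp(y)).
Then F(log(2)) - F(0) = (-cos(2)) - (-cos(1)) = -cos(2) + cos(1).

-cos(2) + cos(1)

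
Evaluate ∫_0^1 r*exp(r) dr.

Integrate by parts once (u = r, dv = exp(r) dr).
An antiderivative is F(r) = (r - 1)*exp(r).
Then F(1) - F(0) = (0) - (-1) = 1.

1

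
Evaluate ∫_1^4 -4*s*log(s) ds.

Integrate by parts once (u = ln s, dv = -4*s ds).
An antiderivative is F(s) = -s**2*(2*log(s) - 1).
Then F(4) - F(1) = (16 - 64*log(2)) - (1) = 15 - 64*log(2).

15 - 64*log(2)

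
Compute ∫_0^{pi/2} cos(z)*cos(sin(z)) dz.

Let u = sin(z), so du = cos(z) dz. When z = 0, u = 0; when z = pi/2, u = 1.
The integral becomes ∫ cos(u) du from 0 to 1, with antiderivative sin(u).
Back in z: F(z) = sin(sin(z)).
Then F(pi/2) - F(0) = (sin(1)) - (0) = sin(1).

sin(1)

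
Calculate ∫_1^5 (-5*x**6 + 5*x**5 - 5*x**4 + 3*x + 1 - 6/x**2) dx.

-1605508/35

By the power rule, an antiderivative is F(x) = -5*x**7/7 + 5*x**6/6 - x**5 + 3*x**2/2 + x + 6/x.
Then F(5) - F(1) = (-4815724/105) - (160/21) = -1605508/35.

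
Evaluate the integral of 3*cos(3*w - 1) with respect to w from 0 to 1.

sin(1) + sin(2)

Let u = 3*w - 1, so du = 3 dw. When w = 0, u = -1; when w = 1, u = 2.
The integral becomes ∫ cos(u) du from -1 to 2, with antiderivative sin(u).
Back in w: F(w) = sin(3*w - 1).
Then F(1) - F(0) = (sin(2)) - (-sin(1)) = sin(1) + sin(2).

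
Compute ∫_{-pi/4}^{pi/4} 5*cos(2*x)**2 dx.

Use the identity cos^2(2*x) = (1 + cos(4*x))/2.
An antiderivative is F(x) = 5*x/2 + 5*sin(4*x)/8.
Then F(pi/4) - F(-pi/4) = (5*pi/8) - (-5*pi/8) = 5*pi/4.

5*pi/4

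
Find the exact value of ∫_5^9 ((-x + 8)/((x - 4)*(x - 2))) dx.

Factor the denominator: x**2 - 6*x + 8 = (x - 2)(x - 4).
Partial fractions: (-x + 8)/((x - 4)*(x - 2)) = -3/(x - 2) + 2/(x - 4).
An antiderivative is F(x) = 2*log(x - 4) - 3*log(x - 2).
Then F(9) - F(5) = (-3*log(7) + 2*log(5)) - (-log(27)) = -3*log(7) + 2*log(5) + 3*log(3).

-3*log(7) + 2*log(5) + 3*log(3)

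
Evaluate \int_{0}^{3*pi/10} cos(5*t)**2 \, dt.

Use the identity cos^2(5*t) = (1 + cos(10*t))/2.
An antiderivative is F(t) = t/2 + sin(10*t)/20.
Then F(3*pi/10) - F(0) = (3*pi/20) - (0) = 3*pi/20.

3*pi/20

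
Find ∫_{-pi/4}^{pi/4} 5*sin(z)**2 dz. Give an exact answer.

-5/2 + 5*pi/4

Use the identity sin^2(z) = (1 - cos(2*z))/2.
An antiderivative is F(z) = 5*z/2 - 5*sin(2*z)/4.
Then F(pi/4) - F(-pi/4) = (-5/4 + 5*pi/8) - (5/4 - 5*pi/8) = -5/2 + 5*pi/4.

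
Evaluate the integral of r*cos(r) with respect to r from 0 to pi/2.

-1 + pi/2

Integrate by parts once (u = r, dv = cos(r) dr).
An antiderivative is F(r) = r*sin(r) + cos(r).
Then F(pi/2) - F(0) = (pi/2) - (1) = -1 + pi/2.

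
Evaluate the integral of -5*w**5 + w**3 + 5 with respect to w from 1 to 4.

-13335/4

By the power rule, an antiderivative is F(w) = -5*w**6/6 + w**4/4 + 5*w.
Then F(4) - F(1) = (-9988/3) - (53/12) = -13335/4.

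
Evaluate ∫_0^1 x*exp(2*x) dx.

1/4 + exp(2)/4

Integrate by parts once (u = x, dv = exp(2*x) dx).
An antiderivative is F(x) = (2*x - 1)*exp(2*x)/4.
Then F(1) - F(0) = (exp(2)/4) - (-1/4) = 1/4 + exp(2)/4.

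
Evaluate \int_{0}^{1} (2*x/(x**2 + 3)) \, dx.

Let u = x**2 + 3, so du = 2*x dx. When x = 0, u = 3; when x = 1, u = 4.
The integral becomes ∫ 1/u du from 3 to 4, with antiderivative log(u).
Back in x: F(x) = log(x**2 + 3).
Then F(1) - F(0) = (log(4)) - (log(3)) = log(4/3).

log(4/3)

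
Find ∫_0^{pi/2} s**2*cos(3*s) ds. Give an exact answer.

2/27 - pi**2/12

Integrate by parts twice (u = s^2, dv = cos(3*s) ds).
An antiderivative is F(s) = s**2*sin(3*s)/3 + 2*s*cos(3*s)/9 - 2*sin(3*s)/27.
Then F(pi/2) - F(0) = (2/27 - pi**2/12) - (0) = 2/27 - pi**2/12.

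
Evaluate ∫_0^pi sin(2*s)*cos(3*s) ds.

Use the identity sin(2*s)cos(3*s) = [sin(5*s) + sin(-s)]/2.
An antiderivative is F(s) = cos(s)/2 - cos(5*s)/10.
Then F(pi) - F(0) = (-2/5) - (2/5) = -4/5.

-4/5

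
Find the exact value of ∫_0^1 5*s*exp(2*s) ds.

Integrate by parts once (u = s, dv = 5*exp(2*s) ds).
An antiderivative is F(s) = (10*s - 5)*exp(2*s)/4.
Then F(1) - F(0) = (5*exp(2)/4) - (-5/4) = 5/4 + 5*exp(2)/4.

5/4 + 5*exp(2)/4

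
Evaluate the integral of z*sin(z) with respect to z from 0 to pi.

pi

Integrate by parts once (u = z, dv = sin(z) dz).
An antiderivative is F(z) = -z*cos(z) + sin(z).
Then F(pi) - F(0) = (pi) - (0) = pi.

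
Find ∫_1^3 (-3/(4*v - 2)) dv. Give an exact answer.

-3*log(5)/4

An antiderivative is F(v) = -3*log(4*v - 2)/4.
Then F(3) - F(1) = (-3*log(10)/4) - (-3*log(2)/4) = -3*log(5)/4.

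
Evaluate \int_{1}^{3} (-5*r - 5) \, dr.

-30

By the power rule, an antiderivative is F(r) = -5*r**2/2 - 5*r.
Then F(3) - F(1) = (-75/2) - (-15/2) = -30.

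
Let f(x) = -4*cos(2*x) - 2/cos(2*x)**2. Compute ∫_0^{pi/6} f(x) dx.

An antiderivative is F(x) = -2*sin(2*x) - tan(2*x).
Then F(pi/6) - F(0) = (-2*sqrt(3)) - (0) = -2*sqrt(3).

-2*sqrt(3)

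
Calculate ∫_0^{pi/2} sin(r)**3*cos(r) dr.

Let u = sin(r), so du = cos(r) dr. When r = 0, u = 0; when r = pi/2, u = 1.
The integral becomes ∫ u**3 du from 0 to 1, with antiderivative u**4/4.
Back in r: F(r) = sin(r)**4/4.
Then F(pi/2) - F(0) = (1/4) - (0) = 1/4.

1/4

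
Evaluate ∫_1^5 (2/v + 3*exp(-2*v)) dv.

An antiderivative is F(v) = 2*log(v) - 3*exp(-2*v)/2.
Then F(5) - F(1) = (-3*exp(-10)/2 + 2*log(5)) - (-3*exp(-2)/2) = -3*exp(-10)/2 + 3*exp(-2)/2 + 2*log(5).

-3*exp(-10)/2 + 3*exp(-2)/2 + 2*log(5)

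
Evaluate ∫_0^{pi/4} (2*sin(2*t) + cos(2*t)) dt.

3/2

An antiderivative is F(t) = sin(2*t)/2 - cos(2*t).
Then F(pi/4) - F(0) = (1/2) - (-1) = 3/2.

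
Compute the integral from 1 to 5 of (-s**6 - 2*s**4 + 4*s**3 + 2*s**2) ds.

-1228868/105

By the power rule, an antiderivative is F(s) = -s**7/7 - 2*s**5/5 + s**4 + 2*s**3/3.
Then F(5) - F(1) = (-245750/21) - (118/105) = -1228868/105.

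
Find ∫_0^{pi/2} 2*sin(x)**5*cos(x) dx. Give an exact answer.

Let u = sin(x), so du = cos(x) dx. When x = 0, u = 0; when x = pi/2, u = 1.
The integral becomes 2·∫ u**5 du from 0 to 1, with antiderivative u**6/3.
Back in x: F(x) = sin(x)**6/3.
Then F(pi/2) - F(0) = (1/3) - (0) = 1/3.

1/3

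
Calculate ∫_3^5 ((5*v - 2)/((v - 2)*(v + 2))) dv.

-3*log(5) + 2*log(3) + 3*log(7)

Factor the denominator: v**2 - 4 = (v + 2)(v - 2).
Partial fractions: (5*v - 2)/((v - 2)*(v + 2)) = 3/(v + 2) + 2/(v - 2).
An antiderivative is F(v) = 2*log(v - 2) + 3*log(v + 2).
Then F(5) - F(3) = (2*log(3) + 3*log(7)) - (3*log(5)) = -3*log(5) + 2*log(3) + 3*log(7).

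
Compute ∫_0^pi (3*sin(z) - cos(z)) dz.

6

An antiderivative is F(z) = -sin(z) - 3*cos(z).
Then F(pi) - F(0) = (3) - (-3) = 6.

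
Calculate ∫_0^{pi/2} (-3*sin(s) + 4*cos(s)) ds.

An antiderivative is F(s) = 4*sin(s) + 3*cos(s).
Then F(pi/2) - F(0) = (4) - (3) = 1.

1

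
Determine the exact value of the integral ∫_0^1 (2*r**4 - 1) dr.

By the power rule, an antiderivative is F(r) = 2*r**5/5 - r.
Then F(1) - F(0) = (-3/5) - (0) = -3/5.

-3/5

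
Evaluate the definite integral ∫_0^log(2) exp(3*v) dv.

7/3

Let u = exp(v), so du = exp(v) dv. When v = 0, u = 1; when v = log(2), u = 2.
The integral becomes ∫ u**2 du from 1 to 2, with antiderivative u**3/3.
Back in v: F(v) = exp(3*v)/3.
Then F(log(2)) - F(0) = (8/3) - (1/3) = 7/3.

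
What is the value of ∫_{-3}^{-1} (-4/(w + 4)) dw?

-log(81)

An antiderivative is F(w) = -4*log(w + 4).
Then F(-1) - F(-3) = (-log(81)) - (0) = -log(81).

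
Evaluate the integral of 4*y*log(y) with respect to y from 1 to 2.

-3 + 8*log(2)

Integrate by parts once (u = ln y, dv = 4*y dy).
An antiderivative is F(y) = y**2*(2*log(y) - 1).
Then F(2) - F(1) = (-4 + 8*log(2)) - (-1) = -3 + 8*log(2).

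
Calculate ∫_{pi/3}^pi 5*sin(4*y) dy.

-15/8

An antiderivative is F(y) = -5*cos(4*y)/4.
Then F(pi) - F(pi/3) = (-5/4) - (5/8) = -15/8.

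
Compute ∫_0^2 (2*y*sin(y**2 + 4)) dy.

Let u = y**2 + 4, so du = 2*y dy. When y = 0, u = 4; when y = 2, u = 8.
The integral becomes ∫ sin(u) du from 4 to 8, with antiderivative -cos(u).
Back in y: F(y) = -cos(y**2 + 4).
Then F(2) - F(0) = (-cos(8)) - (-cos(4)) = cos(4) - cos(8).

cos(4) - cos(8)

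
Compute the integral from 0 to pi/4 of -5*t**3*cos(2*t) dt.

Integrate by parts 3 times (u = t^3, dv = -5*cos(2*t) dt).
An antiderivative is F(t) = -5*t**3*sin(2*t)/2 - 15*t**2*cos(2*t)/4 + 15*t*sin(2*t)/4 + 15*cos(2*t)/8.
Then F(pi/4) - F(0) = (5*pi*(24 - pi**2)/128) - (15/8) = -15/8 - 5*pi**3/128 + 15*pi/16.

-15/8 - 5*pi**3/128 + 15*pi/16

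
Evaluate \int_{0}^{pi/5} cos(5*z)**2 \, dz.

pi/10

Use the identity cos^2(5*z) = (1 + cos(10*z))/2.
An antiderivative is F(z) = z/2 + sin(10*z)/20.
Then F(pi/5) - F(0) = (pi/10) - (0) = pi/10.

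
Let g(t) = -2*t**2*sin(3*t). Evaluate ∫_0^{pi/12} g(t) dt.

Integrate by parts twice (u = t^2, dv = -2*sin(3*t) dt).
An antiderivative is F(t) = 2*t**2*cos(3*t)/3 - 4*t*sin(3*t)/9 - 4*cos(3*t)/27.
Then F(pi/12) - F(0) = (sqrt(2)*(-32 - 8*pi + pi**2)/432) - (-4/27) = -2*sqrt(2)/27 - sqrt(2)*pi/54 + sqrt(2)*pi**2/432 + 4/27.

-2*sqrt(2)/27 - sqrt(2)*pi/54 + sqrt(2)*pi**2/432 + 4/27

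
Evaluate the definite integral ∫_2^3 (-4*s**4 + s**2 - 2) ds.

By the power rule, an antiderivative is F(s) = -4*s**5/5 + s**3/3 - 2*s.
Then F(3) - F(2) = (-957/5) - (-404/15) = -2467/15.

-2467/15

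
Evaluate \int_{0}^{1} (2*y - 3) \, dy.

By the power rule, an antiderivative is F(y) = y**2 - 3*y.
Then F(1) - F(0) = (-2) - (0) = -2.

-2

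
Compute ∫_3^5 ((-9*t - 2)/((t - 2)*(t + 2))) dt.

Factor the denominator: t**2 - 4 = (t + 2)(t - 2).
Partial fractions: (-9*t - 2)/((t - 2)*(t + 2)) = -4/(t + 2) - 5/(t - 2).
An antiderivative is F(t) = -5*log(t - 2) - 4*log(t + 2).
Then F(5) - F(3) = (-4*log(7) - 5*log(3)) - (-4*log(5)) = -4*log(7) - 5*log(3) + 4*log(5).

-4*log(7) - 5*log(3) + 4*log(5)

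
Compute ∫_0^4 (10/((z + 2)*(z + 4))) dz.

-5*log(2) + 5*log(3)

Factor the denominator: z**2 + 6*z + 8 = (z + 4)(z + 2).
Partial fractions: 10/((z + 2)*(z + 4)) = -5/(z + 4) + 5/(z + 2).
An antiderivative is F(z) = 5*log(z + 2) - 5*log(z + 4).
Then F(4) - F(0) = (-10*log(2) + 5*log(3)) - (-log(32)) = -5*log(2) + 5*log(3).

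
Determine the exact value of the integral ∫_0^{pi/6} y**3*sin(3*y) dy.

-2/27 + pi**2/108

Integrate by parts 3 times (u = y^3, dv = sin(3*y) dy).
An antiderivative is F(y) = -y**3*cos(3*y)/3 + y**2*sin(3*y)/3 + 2*y*cos(3*y)/9 - 2*sin(3*y)/27.
Then F(pi/6) - F(0) = (-2/27 + pi**2/108) - (0) = -2/27 + pi**2/108.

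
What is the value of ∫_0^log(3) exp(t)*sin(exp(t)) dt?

cos(1) - cos(3)

Let u = exp(t), so du = exp(t) dt. When t = 0, u = 1; when t = log(3), u = 3.
The integral becomes ∫ sin(u) du from 1 to 3, with antiderivative -cos(u).
Back in t: F(t) = -cos(exp(t)).
Then F(log(3)) - F(0) = (-cos(3)) - (-cos(1)) = cos(1) - cos(3).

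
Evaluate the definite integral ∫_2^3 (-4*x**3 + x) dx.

By the power rule, an antiderivative is F(x) = -x**4 + x**2/2.
Then F(3) - F(2) = (-153/2) - (-14) = -125/2.

-125/2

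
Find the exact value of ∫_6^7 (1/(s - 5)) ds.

An antiderivative is F(s) = log(s - 5).
Then F(7) - F(6) = (log(2)) - (0) = log(2).

log(2)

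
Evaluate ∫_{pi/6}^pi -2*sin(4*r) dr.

3/4

An antiderivative is F(r) = cos(4*r)/2.
Then F(pi) - F(pi/6) = (1/2) - (-1/4) = 3/4.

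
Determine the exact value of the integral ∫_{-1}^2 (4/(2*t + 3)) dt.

An antiderivative is F(t) = 2*log(2*t + 3).
Then F(2) - F(-1) = (log(49)) - (0) = log(49).

log(49)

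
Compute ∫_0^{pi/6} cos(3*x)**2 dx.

Use the identity cos^2(3*x) = (1 + cos(6*x))/2.
An antiderivative is F(x) = x/2 + sin(6*x)/12.
Then F(pi/6) - F(0) = (pi/12) - (0) = pi/12.

pi/12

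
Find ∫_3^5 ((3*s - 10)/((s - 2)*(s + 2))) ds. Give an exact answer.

Factor the denominator: s**2 - 4 = (s + 2)(s - 2).
Partial fractions: (3*s - 10)/((s - 2)*(s + 2)) = 4/(s + 2) - 1/(s - 2).
An antiderivative is F(s) = -log(s - 2) + 4*log(s + 2).
Then F(5) - F(3) = (-log(3) + 4*log(7)) - (4*log(5)) = -4*log(5) - log(3) + 4*log(7).

-4*log(5) - log(3) + 4*log(7)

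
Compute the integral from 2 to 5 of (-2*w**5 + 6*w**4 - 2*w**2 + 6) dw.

By the power rule, an antiderivative is F(w) = -w**6/3 + 6*w**5/5 - 2*w**3/3 + 6*w.
Then F(5) - F(2) = (-4535/3) - (356/15) = -7677/5.

-7677/5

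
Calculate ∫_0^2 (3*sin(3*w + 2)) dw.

Let u = 3*w + 2, so du = 3 dw. When w = 0, u = 2; when w = 2, u = 8.
The integral becomes ∫ sin(u) du from 2 to 8, with antiderivative -cos(u).
Back in w: F(w) = -cos(3*w + 2).
Then F(2) - F(0) = (-cos(8)) - (-cos(2)) = cos(2) - cos(8).

cos(2) - cos(8)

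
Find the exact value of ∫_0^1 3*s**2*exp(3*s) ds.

-2/9 + 5*exp(3)/9

Integrate by parts twice (u = s^2, dv = 3*exp(3*s) ds).
An antiderivative is F(s) = (9*s**2 - 6*s + 2)*exp(3*s)/9.
Then F(1) - F(0) = (5*exp(3)/9) - (2/9) = -2/9 + 5*exp(3)/9.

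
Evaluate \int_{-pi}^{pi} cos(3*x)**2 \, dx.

pi

Use the identity cos^2(3*x) = (1 + cos(6*x))/2.
An antiderivative is F(x) = x/2 + sin(6*x)/12.
Then F(pi) - F(-pi) = (pi/2) - (-pi/2) = pi.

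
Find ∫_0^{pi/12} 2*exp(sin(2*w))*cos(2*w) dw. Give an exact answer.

-1 + exp(1/2)

Let u = sin(2*w), so du = 2*cos(2*w) dw. When w = 0, u = 0; when w = pi/12, u = 1/2.
The integral becomes ∫ exp(u) du from 0 to 1/2, with antiderivative exp(u).
Back in w: F(w) = exp(sin(2*w)).
Then F(pi/12) - F(0) = (exp(1/2)) - (1) = -1 + exp(1/2).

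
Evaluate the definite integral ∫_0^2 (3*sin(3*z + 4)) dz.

cos(4) - cos(10)

Let u = 3*z + 4, so du = 3 dz. When z = 0, u = 4; when z = 2, u = 10.
The integral becomes ∫ sin(u) du from 4 to 10, with antiderivative -cos(u).
Back in z: F(z) = -cos(3*z + 4).
Then F(2) - F(0) = (-cos(10)) - (-cos(4)) = cos(4) - cos(10).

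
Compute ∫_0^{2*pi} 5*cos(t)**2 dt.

Use the identity cos^2(t) = (1 + cos(2*t))/2.
An antiderivative is F(t) = 5*t/2 + 5*sin(2*t)/4.
Then F(2*pi) - F(0) = (5*pi) - (0) = 5*pi.

5*pi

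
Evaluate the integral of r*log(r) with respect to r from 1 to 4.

Integrate by parts once (u = ln r, dv = r dr).
An antiderivative is F(r) = r**2*(2*log(r) - 1)/4.
Then F(4) - F(1) = (-4 + 16*log(2)) - (-1/4) = -15/4 + 16*log(2).

-15/4 + 16*log(2)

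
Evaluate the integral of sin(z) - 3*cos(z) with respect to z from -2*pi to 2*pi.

An antiderivative is F(z) = -3*sin(z) - cos(z).
Then F(2*pi) - F(-2*pi) = (-1) - (-1) = 0.

0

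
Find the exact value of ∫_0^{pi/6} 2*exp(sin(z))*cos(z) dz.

-2 + 2*exp(1/2)

Let u = sin(z), so du = cos(z) dz. When z = 0, u = 0; when z = pi/6, u = 1/2.
The integral becomes 2·∫ exp(u) du from 0 to 1/2, with antiderivative 2*exp(u).
Back in z: F(z) = 2*exp(sin(z)).
Then F(pi/6) - F(0) = (2*exp(1/2)) - (2) = -2 + 2*exp(1/2).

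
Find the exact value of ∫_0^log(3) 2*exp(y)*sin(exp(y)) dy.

2*cos(1) - 2*cos(3)

Let u = exp(y), so du = exp(y) dy. When y = 0, u = 1; when y = log(3), u = 3.
The integral becomes 2·∫ sin(u) du from 1 to 3, with antiderivative -2*cos(u).
Back in y: F(y) = -2*cos(exp(y)).
Then F(log(3)) - F(0) = (-2*cos(3)) - (-2*cos(1)) = 2*cos(1) - 2*cos(3).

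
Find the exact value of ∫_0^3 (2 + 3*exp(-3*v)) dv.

7 - exp(-9)

An antiderivative is F(v) = 2*v - exp(-3*v).
Then F(3) - F(0) = (6 - exp(-9)) - (-1) = 7 - exp(-9).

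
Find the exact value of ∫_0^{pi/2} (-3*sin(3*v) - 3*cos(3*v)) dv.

An antiderivative is F(v) = -sin(3*v) + cos(3*v).
Then F(pi/2) - F(0) = (1) - (1) = 0.

0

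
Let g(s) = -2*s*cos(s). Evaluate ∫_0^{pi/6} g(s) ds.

Integrate by parts once (u = s, dv = -2*cos(s) ds).
An antiderivative is F(s) = -2*s*sin(s) - 2*cos(s).
Then F(pi/6) - F(0) = (-sqrt(3) - pi/6) - (-2) = -sqrt(3) - pi/6 + 2.

-sqrt(3) - pi/6 + 2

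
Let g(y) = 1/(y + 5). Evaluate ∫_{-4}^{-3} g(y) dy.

log(2)

An antiderivative is F(y) = log(y + 5).
Then F(-3) - F(-4) = (log(2)) - (0) = log(2).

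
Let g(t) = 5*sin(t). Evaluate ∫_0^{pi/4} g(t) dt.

5 - 5*sqrt(2)/2

An antiderivative is F(t) = -5*cos(t).
Then F(pi/4) - F(0) = (-5*sqrt(2)/2) - (-5) = 5 - 5*sqrt(2)/2.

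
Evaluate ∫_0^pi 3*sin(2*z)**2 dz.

Use the identity sin^2(2*z) = (1 - cos(4*z))/2.
An antiderivative is F(z) = 3*z/2 - 3*sin(4*z)/8.
Then F(pi) - F(0) = (3*pi/2) - (0) = 3*pi/2.

3*pi/2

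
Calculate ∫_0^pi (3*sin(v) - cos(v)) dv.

6

An antiderivative is F(v) = -sin(v) - 3*cos(v).
Then F(pi) - F(0) = (3) - (-3) = 6.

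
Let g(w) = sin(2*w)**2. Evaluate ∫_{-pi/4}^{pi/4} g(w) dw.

pi/4

Use the identity sin^2(2*w) = (1 - cos(4*w))/2.
An antiderivative is F(w) = w/2 - sin(4*w)/8.
Then F(pi/4) - F(-pi/4) = (pi/8) - (-pi/8) = pi/4.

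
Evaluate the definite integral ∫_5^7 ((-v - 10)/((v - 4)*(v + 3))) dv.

log(5/36)

Factor the denominator: v**2 - v - 12 = (v + 3)(v - 4).
Partial fractions: (-v - 10)/((v - 4)*(v + 3)) = 1/(v + 3) - 2/(v - 4).
An antiderivative is F(v) = -2*log(v - 4) + log(v + 3).
Then F(7) - F(5) = (log(10/9)) - (log(8)) = log(5/36).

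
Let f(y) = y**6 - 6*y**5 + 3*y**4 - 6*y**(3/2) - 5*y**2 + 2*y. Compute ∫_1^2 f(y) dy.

By the power rule, an antiderivative is F(y) = y**7/7 - y**6 - 12*y**(5/2)/5 + 3*y**5/5 - 5*y**3/3 + y**2.
Then F(2) - F(1) = (-3764/105 - 48*sqrt(2)/5) - (-349/105) = -683/21 - 48*sqrt(2)/5.

-683/21 - 48*sqrt(2)/5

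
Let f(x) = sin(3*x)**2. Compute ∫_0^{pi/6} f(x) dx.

pi/12

Use the identity sin^2(3*x) = (1 - cos(6*x))/2.
An antiderivative is F(x) = x/2 - sin(6*x)/12.
Then F(pi/6) - F(0) = (pi/12) - (0) = pi/12.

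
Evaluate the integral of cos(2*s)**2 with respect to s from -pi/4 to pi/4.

Use the identity cos^2(2*s) = (1 + cos(4*s))/2.
An antiderivative is F(s) = s/2 + sin(4*s)/8.
Then F(pi/4) - F(-pi/4) = (pi/8) - (-pi/8) = pi/4.

pi/4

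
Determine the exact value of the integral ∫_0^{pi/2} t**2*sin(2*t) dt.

-1/2 + pi**2/8

Integrate by parts twice (u = t^2, dv = sin(2*t) dt).
An antiderivative is F(t) = -t**2*cos(2*t)/2 + t*sin(2*t)/2 + cos(2*t)/4.
Then F(pi/2) - F(0) = (-1/4 + pi**2/8) - (1/4) = -1/2 + pi**2/8.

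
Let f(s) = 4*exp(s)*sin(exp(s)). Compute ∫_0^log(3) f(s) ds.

Let u = exp(s), so du = exp(s) ds. When s = 0, u = 1; when s = log(3), u = 3.
The integral becomes 4·∫ sin(u) du from 1 to 3, with antiderivative -4*cos(u).
Back in s: F(s) = -4*cos(exp(s)).
Then F(log(3)) - F(0) = (-4*cos(3)) - (-4*cos(1)) = 4*cos(1) - 4*cos(3).

4*cos(1) - 4*cos(3)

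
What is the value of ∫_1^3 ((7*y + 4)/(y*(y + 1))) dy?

Factor the denominator: y**2 + y = (y + 1)y.
Partial fractions: (7*y + 4)/(y*(y + 1)) = 3/(y + 1) + 4/y.
An antiderivative is F(y) = 4*log(y) + 3*log(y + 1).
Then F(3) - F(1) = (6*log(2) + 4*log(3)) - (log(8)) = 3*log(2) + 4*log(3).

3*log(2) + 4*log(3)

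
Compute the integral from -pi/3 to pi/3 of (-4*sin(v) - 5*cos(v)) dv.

An antiderivative is F(v) = -5*sin(v) + 4*cos(v).
Then F(pi/3) - F(-pi/3) = (2 - 5*sqrt(3)/2) - (2 + 5*sqrt(3)/2) = -5*sqrt(3).

-5*sqrt(3)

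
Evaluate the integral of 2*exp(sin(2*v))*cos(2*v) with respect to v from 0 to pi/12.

-1 + exp(1/2)

Let u = sin(2*v), so du = 2*cos(2*v) dv. When v = 0, u = 0; when v = pi/12, u = 1/2.
The integral becomes ∫ exp(u) du from 0 to 1/2, with antiderivative exp(u).
Back in v: F(v) = exp(sin(2*v)).
Then F(pi/12) - F(0) = (exp(1/2)) - (1) = -1 + exp(1/2).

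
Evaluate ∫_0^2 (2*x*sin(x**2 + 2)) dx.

-cos(6) + cos(2)

Let u = x**2 + 2, so du = 2*x dx. When x = 0, u = 2; when x = 2, u = 6.
The integral becomes ∫ sin(u) du from 2 to 6, with antiderivative -cos(u).
Back in x: F(x) = -cos(x**2 + 2).
Then F(2) - F(0) = (-cos(6)) - (-cos(2)) = -cos(6) + cos(2).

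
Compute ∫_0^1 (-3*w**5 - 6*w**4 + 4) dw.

By the power rule, an antiderivative is F(w) = -w**6/2 - 6*w**5/5 + 4*w.
Then F(1) - F(0) = (23/10) - (0) = 23/10.

23/10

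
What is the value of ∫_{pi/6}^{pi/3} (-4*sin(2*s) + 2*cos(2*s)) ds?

An antiderivative is F(s) = sin(2*s) + 2*cos(2*s).
Then F(pi/3) - F(pi/6) = (-1 + sqrt(3)/2) - (sqrt(3)/2 + 1) = -2.

-2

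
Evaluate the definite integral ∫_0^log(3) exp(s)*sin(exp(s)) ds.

Let u = exp(s), so du = exp(s) ds. When s = 0, u = 1; when s = log(3), u = 3.
The integral becomes ∫ sin(u) du from 1 to 3, with antiderivative -cos(u).
Back in s: F(s) = -cos(exp(s)).
Then F(log(3)) - F(0) = (-cos(3)) - (-cos(1)) = cos(1) - cos(3).

cos(1) - cos(3)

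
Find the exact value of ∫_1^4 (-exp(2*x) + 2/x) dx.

An antiderivative is F(x) = -exp(2*x)/2 + 2*log(x).
Then F(4) - F(1) = (-exp(8)/2 + log(16)) - (-exp(2)/2) = -exp(8)/2 + log(16) + exp(2)/2.

-exp(8)/2 + log(16) + exp(2)/2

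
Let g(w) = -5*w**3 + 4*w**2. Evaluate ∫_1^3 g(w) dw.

-196/3

By the power rule, an antiderivative is F(w) = -5*w**4/4 + 4*w**3/3.
Then F(3) - F(1) = (-261/4) - (1/12) = -196/3.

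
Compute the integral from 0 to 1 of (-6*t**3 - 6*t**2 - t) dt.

By the power rule, an antiderivative is F(t) = -3*t**4/2 - 2*t**3 - t**2/2.
Then F(1) - F(0) = (-4) - (0) = -4.

-4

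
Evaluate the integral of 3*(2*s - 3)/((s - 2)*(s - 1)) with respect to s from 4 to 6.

-3*log(3) + 3*log(2) + 3*log(5)

Factor the denominator: s**2 - 3*s + 2 = (s - 1)(s - 2).
Partial fractions: 3*(2*s - 3)/((s - 2)*(s - 1)) = 3/(s - 1) + 3/(s - 2).
An antiderivative is F(s) = 3*log(s - 2) + 3*log(s - 1).
Then F(6) - F(4) = (6*log(2) + 3*log(5)) - (3*log(2) + 3*log(3)) = -3*log(3) + 3*log(2) + 3*log(5).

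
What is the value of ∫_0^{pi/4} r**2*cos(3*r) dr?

sqrt(2)*(-24*pi - 32 + 9*pi**2)/864

Integrate by parts twice (u = r^2, dv = cos(3*r) dr).
An antiderivative is F(r) = r**2*sin(3*r)/3 + 2*r*cos(3*r)/9 - 2*sin(3*r)/27.
Then F(pi/4) - F(0) = (sqrt(2)*(-24*pi - 32 + 9*pi**2)/864) - (0) = sqrt(2)*(-24*pi - 32 + 9*pi**2)/864.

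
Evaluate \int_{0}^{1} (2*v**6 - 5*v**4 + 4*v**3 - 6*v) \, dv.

By the power rule, an antiderivative is F(v) = 2*v**7/7 - v**5 + v**4 - 3*v**2.
Then F(1) - F(0) = (-19/7) - (0) = -19/7.

-19/7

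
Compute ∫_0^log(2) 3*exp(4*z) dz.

45/4

Let u = exp(z), so du = exp(z) dz. When z = 0, u = 1; when z = log(2), u = 2.
The integral becomes 3·∫ u**3 du from 1 to 2, with antiderivative 3*u**4/4.
Back in z: F(z) = 3*exp(4*z)/4.
Then F(log(2)) - F(0) = (12) - (3/4) = 45/4.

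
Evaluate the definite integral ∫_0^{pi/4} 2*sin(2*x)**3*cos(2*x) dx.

1/4

Let u = sin(2*x), so du = 2*cos(2*x) dx. When x = 0, u = 0; when x = pi/4, u = 1.
The integral becomes ∫ u**3 du from 0 to 1, with antiderivative u**4/4.
Back in x: F(x) = sin(2*x)**4/4.
Then F(pi/4) - F(0) = (1/4) - (0) = 1/4.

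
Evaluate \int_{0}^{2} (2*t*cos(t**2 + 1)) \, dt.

sin(5) - sin(1)

Let u = t**2 + 1, so du = 2*t dt. When t = 0, u = 1; when t = 2, u = 5.
The integral becomes ∫ cos(u) du from 1 to 5, with antiderivative sin(u).
Back in t: F(t) = sin(t**2 + 1).
Then F(2) - F(0) = (sin(5)) - (sin(1)) = sin(5) - sin(1).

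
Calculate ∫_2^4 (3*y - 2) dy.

By the power rule, an antiderivative is F(y) = 3*y**2/2 - 2*y.
Then F(4) - F(2) = (16) - (2) = 14.

14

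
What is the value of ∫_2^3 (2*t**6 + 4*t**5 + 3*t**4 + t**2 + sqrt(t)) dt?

By the power rule, an antiderivative is F(t) = 2*t**7/7 + 2*t**6/3 + 3*t**5/5 + 2*t**(3/2)/3 + t**3/3.
Then F(3) - F(2) = (2*sqrt(3) + 44298/35) - (4*sqrt(2)/3 + 10616/105) = -4*sqrt(2)/3 + 2*sqrt(3) + 122278/105.

-4*sqrt(2)/3 + 2*sqrt(3) + 122278/105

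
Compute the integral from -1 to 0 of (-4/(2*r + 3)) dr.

An antiderivative is F(r) = -2*log(2*r + 3).
Then F(0) - F(-1) = (-log(9)) - (0) = -log(9).

-log(9)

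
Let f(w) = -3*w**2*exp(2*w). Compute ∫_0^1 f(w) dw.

3/4 - 3*exp(2)/4

Integrate by parts twice (u = w^2, dv = -3*exp(2*w) dw).
An antiderivative is F(w) = (-6*w**2 + 6*w - 3)*exp(2*w)/4.
Then F(1) - F(0) = (-3*exp(2)/4) - (-3/4) = 3/4 - 3*exp(2)/4.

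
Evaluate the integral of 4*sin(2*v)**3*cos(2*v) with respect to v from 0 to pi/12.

Let u = sin(2*v), so du = 2*cos(2*v) dv. When v = 0, u = 0; when v = pi/12, u = 1/2.
The integral becomes 2·∫ u**3 du from 0 to 1/2, with antiderivative u**4/2.
Back in v: F(v) = sin(2*v)**4/2.
Then F(pi/12) - F(0) = (1/32) - (0) = 1/32.

1/32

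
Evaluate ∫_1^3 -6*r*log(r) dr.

Integrate by parts once (u = ln r, dv = -6*r dr).
An antiderivative is F(r) = -3*r**2*(2*log(r) - 1)/2.
Then F(3) - F(1) = (27/2 - 27*log(3)) - (3/2) = 12 - 27*log(3).

12 - 27*log(3)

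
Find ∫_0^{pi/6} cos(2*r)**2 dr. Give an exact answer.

Use the identity cos^2(2*r) = (1 + cos(4*r))/2.
An antiderivative is F(r) = r/2 + sin(4*r)/8.
Then F(pi/6) - F(0) = (sqrt(3)/16 + pi/12) - (0) = sqrt(3)/16 + pi/12.

sqrt(3)/16 + pi/12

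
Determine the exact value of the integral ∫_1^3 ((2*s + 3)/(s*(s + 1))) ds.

Factor the denominator: s**2 + s = (s + 1)s.
Partial fractions: (2*s + 3)/(s*(s + 1)) = -1/(s + 1) + 3/s.
An antiderivative is F(s) = 3*log(s) - log(s + 1).
Then F(3) - F(1) = (log(27/4)) - (-log(2)) = log(27/2).

log(27/2)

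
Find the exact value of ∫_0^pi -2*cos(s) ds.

An antiderivative is F(s) = -2*sin(s).
Then F(pi) - F(0) = (0) - (0) = 0.

0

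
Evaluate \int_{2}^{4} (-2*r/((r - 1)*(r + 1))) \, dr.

-log(5)

Factor the denominator: r**2 - 1 = (r + 1)(r - 1).
Partial fractions: -2*r/((r - 1)*(r + 1)) = -1/(r + 1) - 1/(r - 1).
An antiderivative is F(r) = -log(r - 1) - log(r + 1).
Then F(4) - F(2) = (-log(15)) - (-log(3)) = -log(5).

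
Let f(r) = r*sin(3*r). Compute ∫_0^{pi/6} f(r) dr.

Integrate by parts once (u = r, dv = sin(3*r) dr).
An antiderivative is F(r) = -r*cos(3*r)/3 + sin(3*r)/9.
Then F(pi/6) - F(0) = (1/9) - (0) = 1/9.

1/9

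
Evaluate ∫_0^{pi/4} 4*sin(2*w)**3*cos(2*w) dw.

Let u = sin(2*w), so du = 2*cos(2*w) dw. When w = 0, u = 0; when w = pi/4, u = 1.
The integral becomes 2·∫ u**3 du from 0 to 1, with antiderivative u**4/2.
Back in w: F(w) = sin(2*w)**4/2.
Then F(pi/4) - F(0) = (1/2) - (0) = 1/2.

1/2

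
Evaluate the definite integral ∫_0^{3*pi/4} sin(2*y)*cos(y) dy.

Use the identity sin(2*y)cos(y) = [sin(3*y) + sin(y)]/2.
An antiderivative is F(y) = -cos(y)/2 - cos(3*y)/6.
Then F(3*pi/4) - F(0) = (sqrt(2)/6) - (-2/3) = sqrt(2)/6 + 2/3.

sqrt(2)/6 + 2/3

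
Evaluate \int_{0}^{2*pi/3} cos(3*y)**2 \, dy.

Use the identity cos^2(3*y) = (1 + cos(6*y))/2.
An antiderivative is F(y) = y/2 + sin(6*y)/12.
Then F(2*pi/3) - F(0) = (pi/3) - (0) = pi/3.

pi/3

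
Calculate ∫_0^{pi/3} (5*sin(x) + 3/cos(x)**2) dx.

An antiderivative is F(x) = -5*cos(x) + 3*tan(x).
Then F(pi/3) - F(0) = (-5/2 + 3*sqrt(3)) - (-5) = 5/2 + 3*sqrt(3).

5/2 + 3*sqrt(3)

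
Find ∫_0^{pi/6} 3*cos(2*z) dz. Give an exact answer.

3*sqrt(3)/4

An antiderivative is F(z) = 3*sin(2*z)/2.
Then F(pi/6) - F(0) = (3*sqrt(3)/4) - (0) = 3*sqrt(3)/4.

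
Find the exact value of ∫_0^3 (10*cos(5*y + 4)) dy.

Let u = 5*y + 4, so du = 5 dy. When y = 0, u = 4; when y = 3, u = 19.
The integral becomes 2·∫ cos(u) du from 4 to 19, with antiderivative 2*sin(u).
Back in y: F(y) = 2*sin(5*y + 4).
Then F(3) - F(0) = (2*sin(19)) - (2*sin(4)) = 2*sin(19) - 2*sin(4).

2*sin(19) - 2*sin(4)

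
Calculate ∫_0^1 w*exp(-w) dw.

1 - 2*exp(-1)

Integrate by parts once (u = w, dv = exp(-w) dw).
An antiderivative is F(w) = (-w - 1)*exp(-w).
Then F(1) - F(0) = (-2*exp(-1)) - (-1) = 1 - 2*exp(-1).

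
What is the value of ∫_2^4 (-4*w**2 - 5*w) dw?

By the power rule, an antiderivative is F(w) = -4*w**3/3 - 5*w**2/2.
Then F(4) - F(2) = (-376/3) - (-62/3) = -314/3.

-314/3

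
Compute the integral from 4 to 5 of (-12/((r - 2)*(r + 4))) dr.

Factor the denominator: r**2 + 2*r - 8 = (r + 4)(r - 2).
Partial fractions: -12/((r - 2)*(r + 4)) = 2/(r + 4) - 2/(r - 2).
An antiderivative is F(r) = -2*log(r - 2) + 2*log(r + 4).
Then F(5) - F(4) = (log(9)) - (log(16)) = log(9/16).

log(9/16)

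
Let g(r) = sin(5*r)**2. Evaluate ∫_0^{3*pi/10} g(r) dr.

Use the identity sin^2(5*r) = (1 - cos(10*r))/2.
An antiderivative is F(r) = r/2 - sin(10*r)/20.
Then F(3*pi/10) - F(0) = (3*pi/20) - (0) = 3*pi/20.

3*pi/20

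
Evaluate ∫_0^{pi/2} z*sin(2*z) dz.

pi/4

Integrate by parts once (u = z, dv = sin(2*z) dz).
An antiderivative is F(z) = -z*cos(2*z)/2 + sin(2*z)/4.
Then F(pi/2) - F(0) = (pi/4) - (0) = pi/4.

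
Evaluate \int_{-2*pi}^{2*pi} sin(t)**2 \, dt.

2*pi

Use the identity sin^2(t) = (1 - cos(2*t))/2.
An antiderivative is F(t) = t/2 - sin(2*t)/4.
Then F(2*pi) - F(-2*pi) = (pi) - (-pi) = 2*pi.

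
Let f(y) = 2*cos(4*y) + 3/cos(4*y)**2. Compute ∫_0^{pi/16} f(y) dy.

sqrt(2)/4 + 3/4

An antiderivative is F(y) = sin(4*y)/2 + 3*tan(4*y)/4.
Then F(pi/16) - F(0) = (sqrt(2)/4 + 3/4) - (0) = sqrt(2)/4 + 3/4.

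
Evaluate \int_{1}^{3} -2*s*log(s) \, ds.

4 - 9*log(3)

Integrate by parts once (u = ln s, dv = -2*s ds).
An antiderivative is F(s) = -s**2*(2*log(s) - 1)/2.
Then F(3) - F(1) = (9/2 - 9*log(3)) - (1/2) = 4 - 9*log(3).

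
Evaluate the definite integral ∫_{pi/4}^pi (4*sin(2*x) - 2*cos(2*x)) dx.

An antiderivative is F(x) = -sin(2*x) - 2*cos(2*x).
Then F(pi) - F(pi/4) = (-2) - (-1) = -1.

-1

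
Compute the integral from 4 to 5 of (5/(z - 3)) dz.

log(32)

An antiderivative is F(z) = 5*log(z - 3).
Then F(5) - F(4) = (log(32)) - (0) = log(32).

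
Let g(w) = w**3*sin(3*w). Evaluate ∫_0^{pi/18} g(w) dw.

-1/27 - sqrt(3)*pi**3/34992 + pi**2/1944 + sqrt(3)*pi/162

Integrate by parts 3 times (u = w^3, dv = sin(3*w) dw).
An antiderivative is F(w) = -w**3*cos(3*w)/3 + w**2*sin(3*w)/3 + 2*w*cos(3*w)/9 - 2*sin(3*w)/27.
Then F(pi/18) - F(0) = (-1/27 - sqrt(3)*pi**3/34992 + pi**2/1944 + sqrt(3)*pi/162) - (0) = -1/27 - sqrt(3)*pi**3/34992 + pi**2/1944 + sqrt(3)*pi/162.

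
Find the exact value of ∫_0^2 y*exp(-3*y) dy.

Integrate by parts once (u = y, dv = exp(-3*y) dy).
An antiderivative is F(y) = (-3*y - 1)*exp(-3*y)/9.
Then F(2) - F(0) = (-7*exp(-6)/9) - (-1/9) = (-7 + exp(6))*exp(-6)/9.

(-7 + exp(6))*exp(-6)/9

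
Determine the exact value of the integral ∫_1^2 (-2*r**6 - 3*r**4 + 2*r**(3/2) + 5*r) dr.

-3373/70 + 16*sqrt(2)/5

By the power rule, an antiderivative is F(r) = -2*r**7/7 + 4*r**(5/2)/5 - 3*r**5/5 + 5*r**2/2.
Then F(2) - F(1) = (-1602/35 + 16*sqrt(2)/5) - (169/70) = -3373/70 + 16*sqrt(2)/5.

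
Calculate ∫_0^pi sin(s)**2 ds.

pi/2

Use the identity sin^2(s) = (1 - cos(2*s))/2.
An antiderivative is F(s) = s/2 - sin(2*s)/4.
Then F(pi) - F(0) = (pi/2) - (0) = pi/2.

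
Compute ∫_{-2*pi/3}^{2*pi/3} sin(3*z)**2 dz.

2*pi/3

Use the identity sin^2(3*z) = (1 - cos(6*z))/2.
An antiderivative is F(z) = z/2 - sin(6*z)/12.
Then F(2*pi/3) - F(-2*pi/3) = (pi/3) - (-pi/3) = 2*pi/3.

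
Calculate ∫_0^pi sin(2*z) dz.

0

An antiderivative is F(z) = -cos(2*z)/2.
Then F(pi) - F(0) = (-1/2) - (-1/2) = 0.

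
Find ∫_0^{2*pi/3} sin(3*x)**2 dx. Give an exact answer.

pi/3

Use the identity sin^2(3*x) = (1 - cos(6*x))/2.
An antiderivative is F(x) = x/2 - sin(6*x)/12.
Then F(2*pi/3) - F(0) = (pi/3) - (0) = pi/3.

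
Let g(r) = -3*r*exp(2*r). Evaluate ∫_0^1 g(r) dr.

-3*exp(2)/4 - 3/4

Integrate by parts once (u = r, dv = -3*exp(2*r) dr).
An antiderivative is F(r) = (-6*r + 3)*exp(2*r)/4.
Then F(1) - F(0) = (-3*exp(2)/4) - (3/4) = -3*exp(2)/4 - 3/4.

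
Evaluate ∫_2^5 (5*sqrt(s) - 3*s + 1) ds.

By the power rule, an antiderivative is F(s) = 10*s**(3/2)/3 - 3*s**2/2 + s.
Then F(5) - F(2) = (-65/2 + 50*sqrt(5)/3) - (-4 + 20*sqrt(2)/3) = -57/2 - 20*sqrt(2)/3 + 50*sqrt(5)/3.

-57/2 - 20*sqrt(2)/3 + 50*sqrt(5)/3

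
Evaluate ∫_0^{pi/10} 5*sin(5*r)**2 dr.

pi/4

Use the identity sin^2(5*r) = (1 - cos(10*r))/2.
An antiderivative is F(r) = 5*r/2 - sin(10*r)/4.
Then F(pi/10) - F(0) = (pi/4) - (0) = pi/4.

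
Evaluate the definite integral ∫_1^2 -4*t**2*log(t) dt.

Integrate by parts once (u = ln t, dv = -4*t**2 dt).
An antiderivative is F(t) = -4*t**3*(3*log(t) - 1)/9.
Then F(2) - F(1) = (32/9 - 32*log(2)/3) - (4/9) = 28/9 - 32*log(2)/3.

28/9 - 32*log(2)/3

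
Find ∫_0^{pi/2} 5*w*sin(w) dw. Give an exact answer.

5

Integrate by parts once (u = w, dv = 5*sin(w) dw).
An antiderivative is F(w) = -5*w*cos(w) + 5*sin(w).
Then F(pi/2) - F(0) = (5) - (0) = 5.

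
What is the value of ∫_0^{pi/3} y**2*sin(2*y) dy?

Integrate by parts twice (u = y^2, dv = sin(2*y) dy).
An antiderivative is F(y) = -y**2*cos(2*y)/2 + y*sin(2*y)/2 + cos(2*y)/4.
Then F(pi/3) - F(0) = (-1/8 + pi**2/36 + sqrt(3)*pi/12) - (1/4) = -3/8 + pi**2/36 + sqrt(3)*pi/12.

-3/8 + pi**2/36 + sqrt(3)*pi/12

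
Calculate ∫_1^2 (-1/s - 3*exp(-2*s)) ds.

-log(2) - 3*exp(-2)/2 + 3*exp(-4)/2

An antiderivative is F(s) = -log(s) + 3*exp(-2*s)/2.
Then F(2) - F(1) = (-log(2) + 3*exp(-4)/2) - (3*exp(-2)/2) = -log(2) - 3*exp(-2)/2 + 3*exp(-4)/2.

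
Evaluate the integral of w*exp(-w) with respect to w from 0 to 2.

Integrate by parts once (u = w, dv = exp(-w) dw).
An antiderivative is F(w) = (-w - 1)*exp(-w).
Then F(2) - F(0) = (-3*exp(-2)) - (-1) = 1 - 3*exp(-2).

1 - 3*exp(-2)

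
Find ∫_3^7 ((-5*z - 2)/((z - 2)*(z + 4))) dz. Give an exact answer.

-3*log(11) - 2*log(5) + 3*log(7)

Factor the denominator: z**2 + 2*z - 8 = (z + 4)(z - 2).
Partial fractions: (-5*z - 2)/((z - 2)*(z + 4)) = -3/(z + 4) - 2/(z - 2).
An antiderivative is F(z) = -2*log(z - 2) - 3*log(z + 4).
Then F(7) - F(3) = (-3*log(11) - 2*log(5)) - (-3*log(7)) = -3*log(11) - 2*log(5) + 3*log(7).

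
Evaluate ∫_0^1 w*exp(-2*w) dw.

Integrate by parts once (u = w, dv = exp(-2*w) dw).
An antiderivative is F(w) = (-2*w - 1)*exp(-2*w)/4.
Then F(1) - F(0) = (-3*exp(-2)/4) - (-1/4) = (-3 + exp(2))*exp(-2)/4.

(-3 + exp(2))*exp(-2)/4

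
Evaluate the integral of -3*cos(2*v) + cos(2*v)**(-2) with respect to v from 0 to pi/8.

An antiderivative is F(v) = -3*sin(2*v)/2 + tan(2*v)/2.
Then F(pi/8) - F(0) = (1/2 - 3*sqrt(2)/4) - (0) = 1/2 - 3*sqrt(2)/4.

1/2 - 3*sqrt(2)/4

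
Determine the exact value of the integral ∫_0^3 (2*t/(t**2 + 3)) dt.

log(4)

Let u = t**2 + 3, so du = 2*t dt. When t = 0, u = 3; when t = 3, u = 12.
The integral becomes ∫ 1/u du from 3 to 12, with antiderivative log(u).
Back in t: F(t) = log(t**2 + 3).
Then F(3) - F(0) = (log(12)) - (log(3)) = log(4).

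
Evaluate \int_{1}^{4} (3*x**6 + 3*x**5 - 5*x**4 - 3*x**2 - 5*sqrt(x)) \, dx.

By the power rule, an antiderivative is F(x) = 3*x**7/7 + x**6/2 - x**5 - 10*x**(3/2)/3 - x**3.
Then F(4) - F(1) = (167056/21) - (-185/42) = 334297/42.

334297/42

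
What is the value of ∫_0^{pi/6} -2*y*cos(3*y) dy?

Integrate by parts once (u = y, dv = -2*cos(3*y) dy).
An antiderivative is F(y) = -2*y*sin(3*y)/3 - 2*cos(3*y)/9.
Then F(pi/6) - F(0) = (-pi/9) - (-2/9) = 2/9 - pi/9.

2/9 - pi/9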